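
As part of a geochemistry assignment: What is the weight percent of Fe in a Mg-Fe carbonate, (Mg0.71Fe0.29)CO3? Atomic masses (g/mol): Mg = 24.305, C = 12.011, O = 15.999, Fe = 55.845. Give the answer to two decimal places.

17.33 mass %

Formula mass = 0.71*24.305 + 0.29*55.845 + 1*12.011 + 3*15.999 = 93.460 g/mol, of which 16.195 g is Fe.
So Fe makes up 16.195/93.460 = 0.1733 of the mass, i.e. 17.33%.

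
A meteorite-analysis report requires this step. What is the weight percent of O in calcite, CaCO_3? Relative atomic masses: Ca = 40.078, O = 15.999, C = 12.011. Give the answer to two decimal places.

47.96 weight percent

M(CaCO_3) = 100.086 g/mol.
O contributes 3 × 15.999 = 47.997 g per mole.
47.997/100.086 = 0.4796 → 47.96%.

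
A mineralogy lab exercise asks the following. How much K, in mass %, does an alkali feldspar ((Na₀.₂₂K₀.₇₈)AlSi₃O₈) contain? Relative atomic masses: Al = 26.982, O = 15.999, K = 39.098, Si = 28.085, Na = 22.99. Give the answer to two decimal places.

11.10 mass %

Molar mass of (Na₀.₂₂K₀.₇₈)AlSi₃O₈: 0.22*22.99 + 0.78*39.098 + 1*26.982 + 3*28.085 + 8*15.999 = 274.783 g/mol.
Mass of K per formula unit: 0.78 × 39.098 = 30.496 g.
Weight fraction K = 30.496 / 274.783 = 0.1110.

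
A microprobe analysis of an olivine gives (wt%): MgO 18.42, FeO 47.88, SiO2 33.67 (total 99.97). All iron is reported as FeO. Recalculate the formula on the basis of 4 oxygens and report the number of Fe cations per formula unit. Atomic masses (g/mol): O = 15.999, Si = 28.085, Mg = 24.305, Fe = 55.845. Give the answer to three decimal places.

MgO (M=40.304): mol = 0.45703; Mg = 0.45703, O = 0.45703.
FeO (M=71.844): mol = 0.66644; Fe = 0.66644, O = 0.66644.
SiO2 (M=60.083): mol = 0.56039; Si = 0.56039, O = 1.12078.
ΣO = 2.24425; factor = 4/ΣO = 1.78233.
Fe apfu = 0.66644 × 1.78233 = 1.188.

1.188 Fe apfu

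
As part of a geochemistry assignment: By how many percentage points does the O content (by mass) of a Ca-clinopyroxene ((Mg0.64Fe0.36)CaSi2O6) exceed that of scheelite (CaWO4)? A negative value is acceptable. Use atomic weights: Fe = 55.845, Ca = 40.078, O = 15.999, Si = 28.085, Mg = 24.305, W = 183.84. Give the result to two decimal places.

M((Mg0.64Fe0.36)CaSi2O6) = 227.901 g/mol, so wt% O = 95.994/227.901 × 100 = 42.12%.
M(CaWO4) = 287.914 g/mol, so wt% O = 63.996/287.914 × 100 = 22.23%.
42.12 − 22.23 = 19.89 pp.

19.89 percentage points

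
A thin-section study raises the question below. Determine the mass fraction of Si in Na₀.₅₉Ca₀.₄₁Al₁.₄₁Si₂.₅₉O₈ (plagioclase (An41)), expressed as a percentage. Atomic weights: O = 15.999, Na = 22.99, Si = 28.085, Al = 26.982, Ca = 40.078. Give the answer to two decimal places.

27.06 wt%

M(Na₀.₅₉Ca₀.₄₁Al₁.₄₁Si₂.₅₉O₈) = 268.773 g/mol.
Si contributes 2.59 × 28.085 = 72.740 g per mole.
72.740/268.773 = 0.2706 → 27.06%.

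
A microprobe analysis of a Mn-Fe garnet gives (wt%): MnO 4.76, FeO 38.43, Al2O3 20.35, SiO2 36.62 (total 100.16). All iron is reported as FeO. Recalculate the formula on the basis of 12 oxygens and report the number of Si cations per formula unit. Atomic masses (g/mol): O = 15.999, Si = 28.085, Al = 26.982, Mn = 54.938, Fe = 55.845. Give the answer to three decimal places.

4.76 wt% MnO ÷ 70.937 g/mol = 0.06710 mol, giving 0.06710 Mn and 0.06710 O.
38.43 wt% FeO ÷ 71.844 g/mol = 0.53491 mol, giving 0.53491 Fe and 0.53491 O.
20.35 wt% Al2O3 ÷ 101.961 g/mol = 0.19959 mol, giving 0.39918 Al and 0.59877 O.
36.62 wt% SiO2 ÷ 60.083 g/mol = 0.60949 mol, giving 0.60949 Si and 1.21898 O.
Oxygen sums to 2.41976; scaling by 12/2.41976 = 4.95917 puts the formula on 12 O.
Si: 0.60949 × 4.95917 = 3.023 atoms per formula unit.

3.023 Si apfu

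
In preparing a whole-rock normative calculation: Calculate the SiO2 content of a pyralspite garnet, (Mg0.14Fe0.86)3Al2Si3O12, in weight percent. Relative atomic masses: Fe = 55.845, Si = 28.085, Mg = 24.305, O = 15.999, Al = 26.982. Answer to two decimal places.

M((Mg0.14Fe0.86)3Al2Si3O12) = 484.495 g/mol; M(SiO2) = 60.083 g/mol.
Moles SiO2 per formula unit = 3 Si ÷ 1 = 3.0000.
SiO2 fraction = (3.0000 × 60.083) / 484.495 = 180.249/484.495 = 0.3720.

37.20 wt%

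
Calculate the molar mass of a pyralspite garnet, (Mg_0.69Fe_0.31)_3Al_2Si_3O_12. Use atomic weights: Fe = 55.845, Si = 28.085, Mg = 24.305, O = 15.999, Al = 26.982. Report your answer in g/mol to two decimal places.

432.45 g/mol

M = 2.07×24.305 + 0.93×55.845 + 2×26.982 + 3×28.085 + 12×15.999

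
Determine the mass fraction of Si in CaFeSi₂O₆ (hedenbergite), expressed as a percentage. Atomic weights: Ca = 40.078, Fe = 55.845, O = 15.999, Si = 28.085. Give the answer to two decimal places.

Molar mass of CaFeSi₂O₆: 1×40.078 + 1×55.845 + 2×28.085 + 6×15.999 = 248.087 g/mol.
Mass of Si per formula unit: 2 × 28.085 = 56.170 g.
Weight fraction Si = 56.170 / 248.087 = 0.2264.

22.64 mass %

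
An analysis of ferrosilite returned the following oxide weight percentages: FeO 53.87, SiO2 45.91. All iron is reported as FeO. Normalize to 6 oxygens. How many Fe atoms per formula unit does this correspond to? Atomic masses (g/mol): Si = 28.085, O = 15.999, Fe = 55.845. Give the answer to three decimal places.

1.975 Fe apfu

FeO: 53.87/71.844 = 0.74982 mol → 0.74982 mol Fe, 0.74982 mol O.
SiO2: 45.91/60.083 = 0.76411 mol → 0.76411 mol Si, 1.52822 mol O.
Total oxygen = 2.27804 mol. Normalization factor = 6/2.27804 = 2.63384.
Fe per 6 O = 0.74982 × 2.63384 = 1.975.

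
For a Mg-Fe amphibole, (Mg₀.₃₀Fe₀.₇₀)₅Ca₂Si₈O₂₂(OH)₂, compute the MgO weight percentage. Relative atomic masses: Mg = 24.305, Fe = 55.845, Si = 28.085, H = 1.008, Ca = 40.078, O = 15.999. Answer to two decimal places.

6.55 wt%

Molar mass of (Mg₀.₃₀Fe₀.₇₀)₅Ca₂Si₈O₂₂(OH)₂ = 1.50·24.305 + 3.50·55.845 + 2·40.078 + 8·28.085 + 24·15.999 + 2·1.008 = 922.743 g/mol.
Each formula unit contains 1.50 Mg, equivalent to 1.50/1 = 1.5000 mol MgO.
M(MgO) = 1×24.305 + 1×15.999 = 40.304 g/mol.
Mass of MgO per formula unit = 1.5000 × 40.304 = 60.456 g.
MgO wt% = 60.456 / 922.743 × 100 = 6.55%.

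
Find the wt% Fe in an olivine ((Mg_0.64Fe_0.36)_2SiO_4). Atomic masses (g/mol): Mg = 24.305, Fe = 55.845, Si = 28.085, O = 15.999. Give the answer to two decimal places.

Formula mass = 1.28×24.305 + 0.72×55.845 + 1×28.085 + 4×15.999 = 163.400 g/mol, of which 40.208 g is Fe.
So Fe makes up 40.208/163.400 = 0.2461 of the mass, i.e. 24.61%.

24.61 mass %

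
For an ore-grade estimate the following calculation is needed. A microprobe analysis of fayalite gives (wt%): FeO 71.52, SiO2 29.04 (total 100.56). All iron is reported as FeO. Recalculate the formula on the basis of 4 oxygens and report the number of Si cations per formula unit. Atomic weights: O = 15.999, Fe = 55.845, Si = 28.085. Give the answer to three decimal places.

FeO (M=71.844): mol = 0.99549; Fe = 0.99549, O = 0.99549.
SiO2 (M=60.083): mol = 0.48333; Si = 0.48333, O = 0.96666.
ΣO = 1.96215; factor = 4/ΣO = 2.03858.
Si apfu = 0.48333 × 2.03858 = 0.985.

0.985 Si apfu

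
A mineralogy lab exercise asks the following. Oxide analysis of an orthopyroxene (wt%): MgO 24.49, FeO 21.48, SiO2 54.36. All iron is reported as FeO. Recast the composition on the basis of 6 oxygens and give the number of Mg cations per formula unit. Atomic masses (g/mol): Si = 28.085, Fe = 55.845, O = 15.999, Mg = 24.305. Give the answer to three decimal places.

1.342 Mg apfu

MgO: 24.49/40.304 = 0.60763 mol → 0.60763 mol Mg, 0.60763 mol O.
FeO: 21.48/71.844 = 0.29898 mol → 0.29898 mol Fe, 0.29898 mol O.
SiO2: 54.36/60.083 = 0.90475 mol → 0.90475 mol Si, 1.80950 mol O.
Total oxygen = 2.71611 mol. Normalization factor = 6/2.71611 = 2.20904.
Mg per 6 O = 0.60763 × 2.20904 = 1.342.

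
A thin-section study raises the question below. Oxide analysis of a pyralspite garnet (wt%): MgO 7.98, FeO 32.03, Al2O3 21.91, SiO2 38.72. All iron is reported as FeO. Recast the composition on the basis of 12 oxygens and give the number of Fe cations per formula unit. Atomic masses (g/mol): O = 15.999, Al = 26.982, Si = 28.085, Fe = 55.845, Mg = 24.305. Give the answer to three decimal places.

2.076 Fe apfu

MgO (M=40.304): mol = 0.19800; Mg = 0.19800, O = 0.19800.
FeO (M=71.844): mol = 0.44583; Fe = 0.44583, O = 0.44583.
Al2O3 (M=101.961): mol = 0.21489; Al = 0.42978, O = 0.64467.
SiO2 (M=60.083): mol = 0.64444; Si = 0.64444, O = 1.28888.
ΣO = 2.57738; factor = 12/ΣO = 4.65589.
Fe apfu = 0.44583 × 4.65589 = 2.076.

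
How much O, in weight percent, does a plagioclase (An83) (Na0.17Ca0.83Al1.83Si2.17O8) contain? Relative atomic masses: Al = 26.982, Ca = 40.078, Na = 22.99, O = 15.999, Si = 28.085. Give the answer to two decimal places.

46.46 weight percent

M(Na0.17Ca0.83Al1.83Si2.17O8) = 275.487 g/mol.
O contributes 8 × 15.999 = 127.992 g per mole.
127.992/275.487 = 0.4646 → 46.46%.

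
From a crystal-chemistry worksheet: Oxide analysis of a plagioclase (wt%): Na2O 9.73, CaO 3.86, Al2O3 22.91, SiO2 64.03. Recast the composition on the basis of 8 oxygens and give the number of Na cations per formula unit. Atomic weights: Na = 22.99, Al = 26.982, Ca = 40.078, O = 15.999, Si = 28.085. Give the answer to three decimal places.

9.73 wt% Na2O ÷ 61.979 g/mol = 0.15699 mol, giving 0.31398 Na and 0.15699 O.
3.86 wt% CaO ÷ 56.077 g/mol = 0.06883 mol, giving 0.06883 Ca and 0.06883 O.
22.91 wt% Al2O3 ÷ 101.961 g/mol = 0.22469 mol, giving 0.44938 Al and 0.67407 O.
64.03 wt% SiO2 ÷ 60.083 g/mol = 1.06569 mol, giving 1.06569 Si and 2.13138 O.
Oxygen sums to 3.03127; scaling by 8/3.03127 = 2.63916 puts the formula on 8 O.
Na: 0.31398 × 2.63916 = 0.829 atoms per formula unit.

0.829 Na apfu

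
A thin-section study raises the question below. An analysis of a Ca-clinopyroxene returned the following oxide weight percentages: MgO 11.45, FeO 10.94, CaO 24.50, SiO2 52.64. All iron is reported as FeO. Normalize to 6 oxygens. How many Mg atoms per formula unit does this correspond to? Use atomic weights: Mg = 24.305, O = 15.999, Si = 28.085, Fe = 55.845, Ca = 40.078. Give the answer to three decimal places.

0.649 Mg apfu

MgO: 11.45/40.304 = 0.28409 mol → 0.28409 mol Mg, 0.28409 mol O.
FeO: 10.94/71.844 = 0.15227 mol → 0.15227 mol Fe, 0.15227 mol O.
CaO: 24.50/56.077 = 0.43690 mol → 0.43690 mol Ca, 0.43690 mol O.
SiO2: 52.64/60.083 = 0.87612 mol → 0.87612 mol Si, 1.75224 mol O.
Total oxygen = 2.62550 mol. Normalization factor = 6/2.62550 = 2.28528.
Mg per 6 O = 0.28409 × 2.28528 = 0.649.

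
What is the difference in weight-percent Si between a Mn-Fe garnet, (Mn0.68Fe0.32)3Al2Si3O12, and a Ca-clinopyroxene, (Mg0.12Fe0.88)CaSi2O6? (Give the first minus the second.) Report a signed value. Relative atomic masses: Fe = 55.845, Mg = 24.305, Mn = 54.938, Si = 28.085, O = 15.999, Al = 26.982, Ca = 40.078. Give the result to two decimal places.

-6.00 percentage points

Si in (Mn0.68Fe0.32)3Al2Si3O12: molar mass 495.892 g/mol; 3×28.085 = 84.255 g → 16.99 wt%.
Si in (Mg0.12Fe0.88)CaSi2O6: molar mass 244.302 g/mol; 2×28.085 = 56.170 g → 22.99 wt%.
Difference = 16.99 − 22.99 = -6.00 percentage points.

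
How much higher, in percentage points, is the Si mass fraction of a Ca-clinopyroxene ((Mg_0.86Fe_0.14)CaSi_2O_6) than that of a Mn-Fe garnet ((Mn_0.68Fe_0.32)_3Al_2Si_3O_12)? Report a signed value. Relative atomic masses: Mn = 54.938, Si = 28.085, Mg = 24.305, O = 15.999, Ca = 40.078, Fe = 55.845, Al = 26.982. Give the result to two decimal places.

Si in (Mg_0.86Fe_0.14)CaSi_2O_6: molar mass 220.963 g/mol; 2×28.085 = 56.170 g → 25.42 wt%.
Si in (Mn_0.68Fe_0.32)_3Al_2Si_3O_12: molar mass 495.892 g/mol; 3×28.085 = 84.255 g → 16.99 wt%.
Difference = 25.42 − 16.99 = 8.43 percentage points.

8.43 percentage points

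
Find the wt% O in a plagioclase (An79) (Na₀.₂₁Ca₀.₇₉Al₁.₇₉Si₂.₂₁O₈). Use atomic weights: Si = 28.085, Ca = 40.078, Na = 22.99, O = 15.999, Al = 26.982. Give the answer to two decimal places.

Formula mass = 0.21·22.99 + 0.79·40.078 + 1.79·26.982 + 2.21·28.085 + 8·15.999 = 274.847 g/mol, of which 127.992 g is O.
So O makes up 127.992/274.847 = 0.4657 of the mass, i.e. 46.57%.

46.57 weight percent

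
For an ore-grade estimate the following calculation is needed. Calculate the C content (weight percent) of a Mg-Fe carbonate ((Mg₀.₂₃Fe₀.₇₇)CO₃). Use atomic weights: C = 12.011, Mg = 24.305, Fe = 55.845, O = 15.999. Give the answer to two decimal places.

11.06 weight percent

Formula mass = 0.23·24.305 + 0.77·55.845 + 1·12.011 + 3·15.999 = 108.599 g/mol, of which 12.011 g is C.
So C makes up 12.011/108.599 = 0.1106 of the mass, i.e. 11.06%.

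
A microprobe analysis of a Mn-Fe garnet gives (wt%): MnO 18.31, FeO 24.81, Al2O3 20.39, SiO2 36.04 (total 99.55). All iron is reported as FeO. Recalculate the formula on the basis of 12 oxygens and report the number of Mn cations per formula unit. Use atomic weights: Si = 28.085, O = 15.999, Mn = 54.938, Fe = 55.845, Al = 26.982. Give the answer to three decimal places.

1.289 Mn apfu

MnO (M=70.937): mol = 0.25812; Mn = 0.25812, O = 0.25812.
FeO (M=71.844): mol = 0.34533; Fe = 0.34533, O = 0.34533.
Al2O3 (M=101.961): mol = 0.19998; Al = 0.39996, O = 0.59994.
SiO2 (M=60.083): mol = 0.59984; Si = 0.59984, O = 1.19968.
ΣO = 2.40307; factor = 12/ΣO = 4.99361.
Mn apfu = 0.25812 × 4.99361 = 1.289.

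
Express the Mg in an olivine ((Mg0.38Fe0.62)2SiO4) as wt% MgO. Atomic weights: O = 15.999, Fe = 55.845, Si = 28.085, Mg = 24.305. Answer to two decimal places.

17.04 wt%

Formula mass = 179.801 g/mol.
0.76 Mg → 0.7600 mol MgO per formula unit; M(MgO) = 40.304, so MgO mass = 30.631 g.
30.631/179.801 × 100 = 17.04 wt%.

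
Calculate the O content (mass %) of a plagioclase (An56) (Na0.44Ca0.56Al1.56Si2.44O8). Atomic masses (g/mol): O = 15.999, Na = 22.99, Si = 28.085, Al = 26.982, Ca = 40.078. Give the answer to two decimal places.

47.20 mass %

Molar mass of Na0.44Ca0.56Al1.56Si2.44O8: 0.44×22.99 + 0.56×40.078 + 1.56×26.982 + 2.44×28.085 + 8×15.999 = 271.171 g/mol.
Mass of O per formula unit: 8 × 15.999 = 127.992 g.
Weight fraction O = 127.992 / 271.171 = 0.4720.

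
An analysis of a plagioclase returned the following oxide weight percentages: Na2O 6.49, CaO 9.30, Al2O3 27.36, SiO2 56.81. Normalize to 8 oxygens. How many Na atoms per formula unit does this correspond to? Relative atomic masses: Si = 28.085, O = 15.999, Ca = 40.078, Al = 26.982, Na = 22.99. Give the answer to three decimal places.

0.565 Na apfu

Na2O: 6.49/61.979 = 0.10471 mol → 0.20942 mol Na, 0.10471 mol O.
CaO: 9.30/56.077 = 0.16584 mol → 0.16584 mol Ca, 0.16584 mol O.
Al2O3: 27.36/101.961 = 0.26834 mol → 0.53668 mol Al, 0.80502 mol O.
SiO2: 56.81/60.083 = 0.94553 mol → 0.94553 mol Si, 1.89106 mol O.
Total oxygen = 2.96663 mol. Normalization factor = 8/2.96663 = 2.69666.
Na per 8 O = 0.20942 × 2.69666 = 0.565.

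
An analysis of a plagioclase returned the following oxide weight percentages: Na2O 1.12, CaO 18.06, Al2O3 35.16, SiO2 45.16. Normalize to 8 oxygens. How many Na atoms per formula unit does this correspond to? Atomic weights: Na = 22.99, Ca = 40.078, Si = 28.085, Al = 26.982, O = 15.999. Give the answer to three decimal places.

Na2O (M=61.979): mol = 0.01807; Na = 0.03614, O = 0.01807.
CaO (M=56.077): mol = 0.32206; Ca = 0.32206, O = 0.32206.
Al2O3 (M=101.961): mol = 0.34484; Al = 0.68968, O = 1.03452.
SiO2 (M=60.083): mol = 0.75163; Si = 0.75163, O = 1.50326.
ΣO = 2.87791; factor = 8/ΣO = 2.77980.
Na apfu = 0.03614 × 2.77980 = 0.100.

0.100 Na apfu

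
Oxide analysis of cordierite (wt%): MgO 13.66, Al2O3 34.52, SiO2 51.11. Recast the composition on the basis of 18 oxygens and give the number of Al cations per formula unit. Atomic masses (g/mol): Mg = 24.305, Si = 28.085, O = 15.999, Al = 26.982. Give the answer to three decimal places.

MgO (M=40.304): mol = 0.33892; Mg = 0.33892, O = 0.33892.
Al2O3 (M=101.961): mol = 0.33856; Al = 0.67712, O = 1.01568.
SiO2 (M=60.083): mol = 0.85066; Si = 0.85066, O = 1.70132.
ΣO = 3.05592; factor = 18/ΣO = 5.89021.
Al apfu = 0.67712 × 5.89021 = 3.988.

3.988 Al apfu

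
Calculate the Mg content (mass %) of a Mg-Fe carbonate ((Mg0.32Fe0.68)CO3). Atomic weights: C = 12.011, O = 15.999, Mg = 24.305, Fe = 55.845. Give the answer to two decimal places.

7.35 mass %

Molar mass of (Mg0.32Fe0.68)CO3: 0.32×24.305 + 0.68×55.845 + 1×12.011 + 3×15.999 = 105.760 g/mol.
Mass of Mg per formula unit: 0.32 × 24.305 = 7.778 g.
Weight fraction Mg = 7.778 / 105.760 = 0.0735.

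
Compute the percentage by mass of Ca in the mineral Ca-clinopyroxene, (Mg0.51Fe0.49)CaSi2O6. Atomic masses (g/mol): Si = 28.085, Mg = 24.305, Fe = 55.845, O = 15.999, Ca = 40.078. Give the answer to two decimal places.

17.27 wt%

Formula mass = 0.51·24.305 + 0.49·55.845 + 1·40.078 + 2·28.085 + 6·15.999 = 232.002 g/mol, of which 40.078 g is Ca.
So Ca makes up 40.078/232.002 = 0.1727 of the mass, i.e. 17.27%.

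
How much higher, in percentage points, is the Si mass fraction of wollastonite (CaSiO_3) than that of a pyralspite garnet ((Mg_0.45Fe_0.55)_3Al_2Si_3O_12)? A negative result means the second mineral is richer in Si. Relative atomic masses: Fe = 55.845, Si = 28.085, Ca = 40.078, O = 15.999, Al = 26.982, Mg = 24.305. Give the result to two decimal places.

5.67 percentage points

First mineral: 28.085 g Si in 116.160 g formula = 24.18 wt% Si.
Second mineral: 84.255 g Si in 455.163 g formula = 18.51 wt% Si.
24.18% − 18.51% gives a difference of 5.67 percentage points.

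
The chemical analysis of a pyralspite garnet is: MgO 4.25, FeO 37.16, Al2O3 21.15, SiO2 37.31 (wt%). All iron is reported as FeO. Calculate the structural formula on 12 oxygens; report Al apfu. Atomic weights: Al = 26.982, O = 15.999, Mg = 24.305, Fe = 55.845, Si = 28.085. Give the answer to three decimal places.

4.25 wt% MgO ÷ 40.304 g/mol = 0.10545 mol, giving 0.10545 Mg and 0.10545 O.
37.16 wt% FeO ÷ 71.844 g/mol = 0.51723 mol, giving 0.51723 Fe and 0.51723 O.
21.15 wt% Al2O3 ÷ 101.961 g/mol = 0.20743 mol, giving 0.41486 Al and 0.62229 O.
37.31 wt% SiO2 ÷ 60.083 g/mol = 0.62097 mol, giving 0.62097 Si and 1.24194 O.
Oxygen sums to 2.48691; scaling by 12/2.48691 = 4.82527 puts the formula on 12 O.
Al: 0.41486 × 4.82527 = 2.002 atoms per formula unit.

2.002 Al apfu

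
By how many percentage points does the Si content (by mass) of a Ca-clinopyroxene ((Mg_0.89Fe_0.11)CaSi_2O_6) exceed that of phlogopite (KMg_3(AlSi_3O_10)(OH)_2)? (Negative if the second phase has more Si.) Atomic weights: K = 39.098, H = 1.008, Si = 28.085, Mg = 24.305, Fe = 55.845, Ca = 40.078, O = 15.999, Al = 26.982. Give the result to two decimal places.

5.34 percentage points

Si in (Mg_0.89Fe_0.11)CaSi_2O_6: molar mass 220.016 g/mol; 2×28.085 = 56.170 g → 25.53 wt%.
Si in KMg_3(AlSi_3O_10)(OH)_2: molar mass 417.254 g/mol; 3×28.085 = 84.255 g → 20.19 wt%.
Difference = 25.53 − 20.19 = 5.34 percentage points.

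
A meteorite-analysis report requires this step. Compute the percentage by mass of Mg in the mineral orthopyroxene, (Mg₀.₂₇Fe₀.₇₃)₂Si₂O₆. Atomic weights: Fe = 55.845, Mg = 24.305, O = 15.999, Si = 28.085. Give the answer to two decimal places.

5.32 mass %

Formula mass = 0.54·24.305 + 1.46·55.845 + 2·28.085 + 6·15.999 = 246.822 g/mol, of which 13.125 g is Mg.
So Mg makes up 13.125/246.822 = 0.0532 of the mass, i.e. 5.32%.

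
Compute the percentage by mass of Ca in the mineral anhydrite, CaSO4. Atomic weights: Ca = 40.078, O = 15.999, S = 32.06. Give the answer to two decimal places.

M(CaSO4) = 136.134 g/mol.
Ca contributes 1 × 40.078 = 40.078 g per mole.
40.078/136.134 = 0.2944 → 29.44%.

29.44 mass %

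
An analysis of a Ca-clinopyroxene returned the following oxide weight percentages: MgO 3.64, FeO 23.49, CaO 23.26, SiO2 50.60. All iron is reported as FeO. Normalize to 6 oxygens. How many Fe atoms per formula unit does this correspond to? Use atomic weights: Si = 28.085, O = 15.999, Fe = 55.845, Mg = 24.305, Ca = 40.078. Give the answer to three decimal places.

MgO: 3.64/40.304 = 0.09031 mol → 0.09031 mol Mg, 0.09031 mol O.
FeO: 23.49/71.844 = 0.32696 mol → 0.32696 mol Fe, 0.32696 mol O.
CaO: 23.26/56.077 = 0.41479 mol → 0.41479 mol Ca, 0.41479 mol O.
SiO2: 50.60/60.083 = 0.84217 mol → 0.84217 mol Si, 1.68434 mol O.
Total oxygen = 2.51640 mol. Normalization factor = 6/2.51640 = 2.38436.
Fe per 6 O = 0.32696 × 2.38436 = 0.780.

0.780 Fe apfu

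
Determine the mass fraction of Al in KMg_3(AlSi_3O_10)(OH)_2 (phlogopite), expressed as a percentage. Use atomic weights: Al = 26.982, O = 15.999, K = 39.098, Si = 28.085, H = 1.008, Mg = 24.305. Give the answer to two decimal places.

Formula mass = 1*39.098 + 3*24.305 + 1*26.982 + 3*28.085 + 12*15.999 + 2*1.008 = 417.254 g/mol, of which 26.982 g is Al.
So Al makes up 26.982/417.254 = 0.0647 of the mass, i.e. 6.47%.

6.47 weight percent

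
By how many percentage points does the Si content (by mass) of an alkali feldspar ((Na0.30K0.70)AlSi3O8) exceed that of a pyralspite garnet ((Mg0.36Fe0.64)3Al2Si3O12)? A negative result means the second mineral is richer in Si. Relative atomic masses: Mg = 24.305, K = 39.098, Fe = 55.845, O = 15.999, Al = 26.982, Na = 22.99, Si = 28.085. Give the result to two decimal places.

12.64 percentage points

First mineral: 84.255 g Si in 273.495 g formula = 30.81 wt% Si.
Second mineral: 84.255 g Si in 463.679 g formula = 18.17 wt% Si.
30.81% − 18.17% gives a difference of 12.64 percentage points.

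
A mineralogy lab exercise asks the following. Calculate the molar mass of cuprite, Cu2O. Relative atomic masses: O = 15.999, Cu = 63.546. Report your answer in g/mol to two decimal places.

Cu: 2 × 63.546 = 127.0920
O: 1 × 15.999 = 15.9990
Summing the contributions gives the formula mass.

143.09 g/mol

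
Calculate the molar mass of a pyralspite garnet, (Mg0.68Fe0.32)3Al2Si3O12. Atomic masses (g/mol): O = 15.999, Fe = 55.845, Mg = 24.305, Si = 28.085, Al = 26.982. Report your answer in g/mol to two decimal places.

433.40 g/mol

The formula mass is the sum 2.04·24.305 + 0.96·55.845 + 2·26.982 + 3·28.085 + 12·15.999.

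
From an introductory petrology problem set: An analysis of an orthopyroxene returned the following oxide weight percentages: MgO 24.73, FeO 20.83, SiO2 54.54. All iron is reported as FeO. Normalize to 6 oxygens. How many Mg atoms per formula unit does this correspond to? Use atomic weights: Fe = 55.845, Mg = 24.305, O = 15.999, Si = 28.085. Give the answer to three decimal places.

MgO: 24.73/40.304 = 0.61359 mol → 0.61359 mol Mg, 0.61359 mol O.
FeO: 20.83/71.844 = 0.28993 mol → 0.28993 mol Fe, 0.28993 mol O.
SiO2: 54.54/60.083 = 0.90774 mol → 0.90774 mol Si, 1.81548 mol O.
Total oxygen = 2.71900 mol. Normalization factor = 6/2.71900 = 2.20669.
Mg per 6 O = 0.61359 × 2.20669 = 1.354.

1.354 Mg apfu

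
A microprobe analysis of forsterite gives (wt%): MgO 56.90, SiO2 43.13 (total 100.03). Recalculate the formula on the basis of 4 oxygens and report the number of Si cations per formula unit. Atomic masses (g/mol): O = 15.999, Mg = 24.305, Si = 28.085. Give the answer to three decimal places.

1.008 Si apfu

MgO (M=40.304): mol = 1.41177; Mg = 1.41177, O = 1.41177.
SiO2 (M=60.083): mol = 0.71784; Si = 0.71784, O = 1.43568.
ΣO = 2.84745; factor = 4/ΣO = 1.40477.
Si apfu = 0.71784 × 1.40477 = 1.008.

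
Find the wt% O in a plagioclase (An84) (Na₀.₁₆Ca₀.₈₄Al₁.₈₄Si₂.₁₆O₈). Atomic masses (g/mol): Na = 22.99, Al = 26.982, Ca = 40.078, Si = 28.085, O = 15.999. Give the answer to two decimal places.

M(Na₀.₁₆Ca₀.₈₄Al₁.₈₄Si₂.₁₆O₈) = 275.646 g/mol.
O contributes 8 × 15.999 = 127.992 g per mole.
127.992/275.646 = 0.4643 → 46.43%.

46.43 wt%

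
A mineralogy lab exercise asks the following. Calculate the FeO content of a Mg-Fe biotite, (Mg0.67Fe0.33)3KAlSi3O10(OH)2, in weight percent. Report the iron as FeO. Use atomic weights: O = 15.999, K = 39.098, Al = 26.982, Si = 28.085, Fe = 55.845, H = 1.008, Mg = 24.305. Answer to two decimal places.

M((Mg0.67Fe0.33)3KAlSi3O10(OH)2) = 448.479 g/mol; M(FeO) = 71.844 g/mol.
Moles FeO per formula unit = 0.99 Fe ÷ 1 = 0.9900.
FeO fraction = (0.9900 × 71.844) / 448.479 = 71.126/448.479 = 0.1586.

15.86 wt%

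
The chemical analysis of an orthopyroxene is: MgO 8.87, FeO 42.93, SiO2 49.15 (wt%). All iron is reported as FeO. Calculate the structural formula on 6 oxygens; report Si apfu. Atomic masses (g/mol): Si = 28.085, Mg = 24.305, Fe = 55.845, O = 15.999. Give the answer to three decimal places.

2.000 Si apfu

MgO (M=40.304): mol = 0.22008; Mg = 0.22008, O = 0.22008.
FeO (M=71.844): mol = 0.59754; Fe = 0.59754, O = 0.59754.
SiO2 (M=60.083): mol = 0.81804; Si = 0.81804, O = 1.63608.
ΣO = 2.45370; factor = 6/ΣO = 2.44529.
Si apfu = 0.81804 × 2.44529 = 2.000.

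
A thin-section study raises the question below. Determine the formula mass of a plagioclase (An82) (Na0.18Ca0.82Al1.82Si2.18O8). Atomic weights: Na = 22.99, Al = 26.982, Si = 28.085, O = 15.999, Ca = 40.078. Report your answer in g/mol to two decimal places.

Na: 0.18 × 22.99 = 4.1382
Ca: 0.82 × 40.078 = 32.8640
Al: 1.82 × 26.982 = 49.1072
Si: 2.18 × 28.085 = 61.2253
O: 8 × 15.999 = 127.9920
Summing the contributions gives the formula mass.

275.33 g/mol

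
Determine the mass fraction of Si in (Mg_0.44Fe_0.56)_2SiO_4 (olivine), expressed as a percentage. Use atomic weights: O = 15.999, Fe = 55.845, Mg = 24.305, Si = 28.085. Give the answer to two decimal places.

15.96 weight percent

Molar mass of (Mg_0.44Fe_0.56)_2SiO_4: 0.88*24.305 + 1.12*55.845 + 1*28.085 + 4*15.999 = 176.016 g/mol.
Mass of Si per formula unit: 1 × 28.085 = 28.085 g.
Weight fraction Si = 28.085 / 176.016 = 0.1596.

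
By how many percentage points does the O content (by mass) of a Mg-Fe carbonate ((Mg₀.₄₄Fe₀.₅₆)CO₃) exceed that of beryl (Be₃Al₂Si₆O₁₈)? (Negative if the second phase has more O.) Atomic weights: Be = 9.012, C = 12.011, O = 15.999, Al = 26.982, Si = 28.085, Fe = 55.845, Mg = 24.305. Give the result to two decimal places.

-6.51 percentage points

M((Mg₀.₄₄Fe₀.₅₆)CO₃) = 101.975 g/mol, so wt% O = 47.997/101.975 × 100 = 47.07%.
M(Be₃Al₂Si₆O₁₈) = 537.492 g/mol, so wt% O = 287.982/537.492 × 100 = 53.58%.
47.07 − 53.58 = -6.51 pp.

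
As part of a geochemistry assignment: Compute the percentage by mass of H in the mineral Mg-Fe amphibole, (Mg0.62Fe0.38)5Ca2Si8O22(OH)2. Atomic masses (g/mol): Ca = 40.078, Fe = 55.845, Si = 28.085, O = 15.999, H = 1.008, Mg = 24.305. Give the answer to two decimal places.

Molar mass of (Mg0.62Fe0.38)5Ca2Si8O22(OH)2: 3.10*24.305 + 1.90*55.845 + 2*40.078 + 8*28.085 + 24*15.999 + 2*1.008 = 872.279 g/mol.
Mass of H per formula unit: 2 × 1.008 = 2.016 g.
Weight fraction H = 2.016 / 872.279 = 0.0023.

0.23 wt%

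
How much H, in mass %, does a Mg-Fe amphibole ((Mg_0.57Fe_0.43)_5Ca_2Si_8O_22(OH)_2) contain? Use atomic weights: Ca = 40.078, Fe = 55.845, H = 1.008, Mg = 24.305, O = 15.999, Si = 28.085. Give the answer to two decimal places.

Formula mass = 2.85·24.305 + 2.15·55.845 + 2·40.078 + 8·28.085 + 24·15.999 + 2·1.008 = 880.164 g/mol, of which 2.016 g is H.
So H makes up 2.016/880.164 = 0.0023 of the mass, i.e. 0.23%.

0.23 mass %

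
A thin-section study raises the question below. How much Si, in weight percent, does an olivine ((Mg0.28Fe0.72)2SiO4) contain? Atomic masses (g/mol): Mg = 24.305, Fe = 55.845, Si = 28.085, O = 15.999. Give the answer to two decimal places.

Molar mass of (Mg0.28Fe0.72)2SiO4: 0.56×24.305 + 1.44×55.845 + 1×28.085 + 4×15.999 = 186.109 g/mol.
Mass of Si per formula unit: 1 × 28.085 = 28.085 g.
Weight fraction Si = 28.085 / 186.109 = 0.1509.

15.09 weight percent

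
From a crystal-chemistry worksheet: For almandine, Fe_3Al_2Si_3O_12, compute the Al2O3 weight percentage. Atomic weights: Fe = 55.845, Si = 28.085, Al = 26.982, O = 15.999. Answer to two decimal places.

20.48 wt%

M(Fe_3Al_2Si_3O_12) = 497.742 g/mol; M(Al2O3) = 101.961 g/mol.
Moles Al2O3 per formula unit = 2 Al ÷ 2 = 1.0000.
Al2O3 fraction = (1.0000 × 101.961) / 497.742 = 101.961/497.742 = 0.2048.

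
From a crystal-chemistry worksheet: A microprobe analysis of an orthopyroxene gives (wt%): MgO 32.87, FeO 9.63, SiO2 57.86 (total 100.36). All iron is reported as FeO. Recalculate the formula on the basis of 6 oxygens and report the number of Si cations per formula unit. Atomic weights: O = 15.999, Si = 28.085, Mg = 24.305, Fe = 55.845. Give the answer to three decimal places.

MgO (M=40.304): mol = 0.81555; Mg = 0.81555, O = 0.81555.
FeO (M=71.844): mol = 0.13404; Fe = 0.13404, O = 0.13404.
SiO2 (M=60.083): mol = 0.96300; Si = 0.96300, O = 1.92600.
ΣO = 2.87559; factor = 6/ΣO = 2.08653.
Si apfu = 0.96300 × 2.08653 = 2.009.

2.009 Si apfu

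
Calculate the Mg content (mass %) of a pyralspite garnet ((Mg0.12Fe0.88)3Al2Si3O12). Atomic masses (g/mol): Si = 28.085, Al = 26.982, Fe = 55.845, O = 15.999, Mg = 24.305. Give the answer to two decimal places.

1.80 mass %

Formula mass = 0.36×24.305 + 2.64×55.845 + 2×26.982 + 3×28.085 + 12×15.999 = 486.388 g/mol, of which 8.750 g is Mg.
So Mg makes up 8.750/486.388 = 0.0180 of the mass, i.e. 1.80%.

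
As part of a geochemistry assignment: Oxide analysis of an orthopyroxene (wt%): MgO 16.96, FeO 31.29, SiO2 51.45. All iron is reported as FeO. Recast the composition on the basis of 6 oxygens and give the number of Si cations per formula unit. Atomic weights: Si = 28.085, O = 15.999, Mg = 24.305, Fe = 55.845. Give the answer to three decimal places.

MgO (M=40.304): mol = 0.42080; Mg = 0.42080, O = 0.42080.
FeO (M=71.844): mol = 0.43553; Fe = 0.43553, O = 0.43553.
SiO2 (M=60.083): mol = 0.85632; Si = 0.85632, O = 1.71264.
ΣO = 2.56897; factor = 6/ΣO = 2.33557.
Si apfu = 0.85632 × 2.33557 = 2.000.

2.000 Si apfu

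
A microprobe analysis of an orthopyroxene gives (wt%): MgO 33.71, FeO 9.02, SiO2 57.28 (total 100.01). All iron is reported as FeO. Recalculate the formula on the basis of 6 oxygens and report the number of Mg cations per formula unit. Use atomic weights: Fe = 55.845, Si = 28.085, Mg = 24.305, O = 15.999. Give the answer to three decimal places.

MgO: 33.71/40.304 = 0.83639 mol → 0.83639 mol Mg, 0.83639 mol O.
FeO: 9.02/71.844 = 0.12555 mol → 0.12555 mol Fe, 0.12555 mol O.
SiO2: 57.28/60.083 = 0.95335 mol → 0.95335 mol Si, 1.90670 mol O.
Total oxygen = 2.86864 mol. Normalization factor = 6/2.86864 = 2.09158.
Mg per 6 O = 0.83639 × 2.09158 = 1.749.

1.749 Mg apfu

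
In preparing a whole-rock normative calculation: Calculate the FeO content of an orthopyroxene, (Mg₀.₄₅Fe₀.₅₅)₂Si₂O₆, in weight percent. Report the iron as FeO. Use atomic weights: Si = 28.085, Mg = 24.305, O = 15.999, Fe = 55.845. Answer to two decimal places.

M((Mg₀.₄₅Fe₀.₅₅)₂Si₂O₆) = 235.468 g/mol; M(FeO) = 71.844 g/mol.
Moles FeO per formula unit = 1.10 Fe ÷ 1 = 1.1000.
FeO fraction = (1.1000 × 71.844) / 235.468 = 79.028/235.468 = 0.3356.

33.56 wt%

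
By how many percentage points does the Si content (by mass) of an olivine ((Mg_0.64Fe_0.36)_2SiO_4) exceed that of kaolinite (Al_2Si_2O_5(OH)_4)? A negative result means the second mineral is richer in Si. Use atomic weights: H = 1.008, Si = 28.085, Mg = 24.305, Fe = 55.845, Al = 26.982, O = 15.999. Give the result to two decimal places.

-4.57 percentage points

First mineral: 28.085 g Si in 163.400 g formula = 17.19 wt% Si.
Second mineral: 56.170 g Si in 258.157 g formula = 21.76 wt% Si.
17.19% − 21.76% gives a difference of -4.57 percentage points.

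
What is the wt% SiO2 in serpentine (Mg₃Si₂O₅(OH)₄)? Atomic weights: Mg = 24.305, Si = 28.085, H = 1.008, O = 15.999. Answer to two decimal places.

43.36 wt%

Molar mass of Mg₃Si₂O₅(OH)₄ = 3·24.305 + 2·28.085 + 9·15.999 + 4·1.008 = 277.108 g/mol.
Each formula unit contains 2 Si, equivalent to 2/1 = 2.0000 mol SiO2.
M(SiO2) = 1×28.085 + 2×15.999 = 60.083 g/mol.
Mass of SiO2 per formula unit = 2.0000 × 60.083 = 120.166 g.
SiO2 wt% = 120.166 / 277.108 × 100 = 43.36%.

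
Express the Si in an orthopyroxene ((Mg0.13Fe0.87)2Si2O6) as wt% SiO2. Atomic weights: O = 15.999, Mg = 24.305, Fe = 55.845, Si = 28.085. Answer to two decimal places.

47.00 wt%

M((Mg0.13Fe0.87)2Si2O6) = 255.654 g/mol; M(SiO2) = 60.083 g/mol.
Moles SiO2 per formula unit = 2 Si ÷ 1 = 2.0000.
SiO2 fraction = (2.0000 × 60.083) / 255.654 = 120.166/255.654 = 0.4700.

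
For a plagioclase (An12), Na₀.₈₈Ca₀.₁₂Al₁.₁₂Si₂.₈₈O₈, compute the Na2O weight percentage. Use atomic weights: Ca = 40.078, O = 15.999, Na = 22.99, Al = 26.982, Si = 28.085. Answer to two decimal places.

Formula mass = 264.137 g/mol.
0.88 Na → 0.4400 mol Na2O per formula unit; M(Na2O) = 61.979, so Na2O mass = 27.271 g.
27.271/264.137 × 100 = 10.32 wt%.

10.32 wt%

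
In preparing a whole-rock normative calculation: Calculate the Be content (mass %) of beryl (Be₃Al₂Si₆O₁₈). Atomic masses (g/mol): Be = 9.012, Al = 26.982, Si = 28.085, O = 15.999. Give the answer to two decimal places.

5.03 mass %

Formula mass = 3*9.012 + 2*26.982 + 6*28.085 + 18*15.999 = 537.492 g/mol, of which 27.036 g is Be.
So Be makes up 27.036/537.492 = 0.0503 of the mass, i.e. 5.03%.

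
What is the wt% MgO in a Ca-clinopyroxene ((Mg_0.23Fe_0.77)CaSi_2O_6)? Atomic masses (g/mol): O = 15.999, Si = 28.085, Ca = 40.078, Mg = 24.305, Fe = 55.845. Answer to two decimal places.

M((Mg_0.23Fe_0.77)CaSi_2O_6) = 240.833 g/mol; M(MgO) = 40.304 g/mol.
Moles MgO per formula unit = 0.23 Mg ÷ 1 = 0.2300.
MgO fraction = (0.2300 × 40.304) / 240.833 = 9.270/240.833 = 0.0385.

3.85 wt%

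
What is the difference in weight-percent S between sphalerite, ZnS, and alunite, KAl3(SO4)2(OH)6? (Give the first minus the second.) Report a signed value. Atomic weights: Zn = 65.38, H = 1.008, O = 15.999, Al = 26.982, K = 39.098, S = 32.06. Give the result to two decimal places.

17.42 percentage points

M(ZnS) = 97.440 g/mol, so wt% S = 32.060/97.440 × 100 = 32.90%.
M(KAl3(SO4)2(OH)6) = 414.198 g/mol, so wt% S = 64.120/414.198 × 100 = 15.48%.
32.90 − 15.48 = 17.42 pp.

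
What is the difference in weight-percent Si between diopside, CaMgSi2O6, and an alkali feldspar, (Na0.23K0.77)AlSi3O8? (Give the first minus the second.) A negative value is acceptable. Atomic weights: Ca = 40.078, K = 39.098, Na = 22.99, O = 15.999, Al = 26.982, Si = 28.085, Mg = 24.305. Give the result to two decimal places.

-4.74 percentage points

M(CaMgSi2O6) = 216.547 g/mol, so wt% Si = 56.170/216.547 × 100 = 25.94%.
M((Na0.23K0.77)AlSi3O8) = 274.622 g/mol, so wt% Si = 84.255/274.622 × 100 = 30.68%.
25.94 − 30.68 = -4.74 pp.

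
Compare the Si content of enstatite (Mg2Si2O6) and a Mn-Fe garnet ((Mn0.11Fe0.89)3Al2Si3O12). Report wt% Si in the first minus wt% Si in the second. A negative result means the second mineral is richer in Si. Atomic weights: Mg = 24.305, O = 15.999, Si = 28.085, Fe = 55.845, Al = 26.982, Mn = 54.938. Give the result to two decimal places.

11.04 percentage points

M(Mg2Si2O6) = 200.774 g/mol, so wt% Si = 56.170/200.774 × 100 = 27.98%.
M((Mn0.11Fe0.89)3Al2Si3O12) = 497.443 g/mol, so wt% Si = 84.255/497.443 × 100 = 16.94%.
27.98 − 16.94 = 11.04 pp.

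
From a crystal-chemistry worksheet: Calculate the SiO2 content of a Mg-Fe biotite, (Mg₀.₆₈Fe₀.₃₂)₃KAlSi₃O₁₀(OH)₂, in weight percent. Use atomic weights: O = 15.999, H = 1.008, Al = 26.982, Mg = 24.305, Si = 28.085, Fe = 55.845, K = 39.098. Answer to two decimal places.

Formula mass = 447.532 g/mol.
3 Si → 3.0000 mol SiO2 per formula unit; M(SiO2) = 60.083, so SiO2 mass = 180.249 g.
180.249/447.532 × 100 = 40.28 wt%.

40.28 wt%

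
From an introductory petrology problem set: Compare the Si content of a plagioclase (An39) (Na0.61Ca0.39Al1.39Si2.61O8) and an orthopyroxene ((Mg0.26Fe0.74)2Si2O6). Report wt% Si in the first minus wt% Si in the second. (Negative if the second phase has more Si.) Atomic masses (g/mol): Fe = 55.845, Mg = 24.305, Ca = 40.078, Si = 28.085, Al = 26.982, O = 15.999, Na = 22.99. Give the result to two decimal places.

Si in Na0.61Ca0.39Al1.39Si2.61O8: molar mass 268.453 g/mol; 2.61×28.085 = 73.302 g → 27.31 wt%.
Si in (Mg0.26Fe0.74)2Si2O6: molar mass 247.453 g/mol; 2×28.085 = 56.170 g → 22.70 wt%.
Difference = 27.31 − 22.70 = 4.61 percentage points.

4.61 percentage points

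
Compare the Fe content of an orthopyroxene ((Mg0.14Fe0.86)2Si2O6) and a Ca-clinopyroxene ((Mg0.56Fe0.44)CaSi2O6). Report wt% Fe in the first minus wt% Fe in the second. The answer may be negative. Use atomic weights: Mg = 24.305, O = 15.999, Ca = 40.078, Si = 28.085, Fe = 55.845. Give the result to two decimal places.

27.00 percentage points

M((Mg0.14Fe0.86)2Si2O6) = 255.023 g/mol, so wt% Fe = 96.053/255.023 × 100 = 37.66%.
M((Mg0.56Fe0.44)CaSi2O6) = 230.425 g/mol, so wt% Fe = 24.572/230.425 × 100 = 10.66%.
37.66 − 10.66 = 27.00 pp.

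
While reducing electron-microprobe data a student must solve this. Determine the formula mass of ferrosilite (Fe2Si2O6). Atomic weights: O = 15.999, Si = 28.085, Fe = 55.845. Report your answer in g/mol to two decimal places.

263.85 g/mol

M = 2*55.845 + 2*28.085 + 6*15.999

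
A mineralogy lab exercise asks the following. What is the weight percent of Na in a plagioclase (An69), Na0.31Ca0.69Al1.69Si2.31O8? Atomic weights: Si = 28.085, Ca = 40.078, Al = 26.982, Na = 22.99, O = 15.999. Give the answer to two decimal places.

2.61 weight percent

M(Na0.31Ca0.69Al1.69Si2.31O8) = 273.249 g/mol.
Na contributes 0.31 × 22.99 = 7.127 g per mole.
7.127/273.249 = 0.0261 → 2.61%.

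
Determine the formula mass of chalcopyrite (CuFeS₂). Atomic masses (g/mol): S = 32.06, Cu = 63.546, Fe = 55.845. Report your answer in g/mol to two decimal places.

M = 1·63.546 + 1·55.845 + 2·32.06

183.51 g/mol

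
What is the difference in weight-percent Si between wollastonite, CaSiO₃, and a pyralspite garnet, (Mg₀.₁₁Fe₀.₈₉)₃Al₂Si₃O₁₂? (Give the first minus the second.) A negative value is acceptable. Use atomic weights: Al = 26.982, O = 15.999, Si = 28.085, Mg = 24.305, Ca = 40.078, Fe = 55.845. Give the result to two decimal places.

6.89 percentage points

First mineral: 28.085 g Si in 116.160 g formula = 24.18 wt% Si.
Second mineral: 84.255 g Si in 487.334 g formula = 17.29 wt% Si.
24.18% − 17.29% gives a difference of 6.89 percentage points.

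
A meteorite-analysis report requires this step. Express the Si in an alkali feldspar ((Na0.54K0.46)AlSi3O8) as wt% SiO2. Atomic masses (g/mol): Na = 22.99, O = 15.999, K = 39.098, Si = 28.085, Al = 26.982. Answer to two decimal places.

Formula mass = 269.629 g/mol.
3 Si → 3.0000 mol SiO2 per formula unit; M(SiO2) = 60.083, so SiO2 mass = 180.249 g.
180.249/269.629 × 100 = 66.85 wt%.

66.85 wt%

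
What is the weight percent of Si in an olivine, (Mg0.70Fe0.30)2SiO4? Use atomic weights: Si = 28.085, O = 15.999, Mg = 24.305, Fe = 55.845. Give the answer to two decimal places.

17.60 weight percent

Molar mass of (Mg0.70Fe0.30)2SiO4: 1.40×24.305 + 0.60×55.845 + 1×28.085 + 4×15.999 = 159.615 g/mol.
Mass of Si per formula unit: 1 × 28.085 = 28.085 g.
Weight fraction Si = 28.085 / 159.615 = 0.1760.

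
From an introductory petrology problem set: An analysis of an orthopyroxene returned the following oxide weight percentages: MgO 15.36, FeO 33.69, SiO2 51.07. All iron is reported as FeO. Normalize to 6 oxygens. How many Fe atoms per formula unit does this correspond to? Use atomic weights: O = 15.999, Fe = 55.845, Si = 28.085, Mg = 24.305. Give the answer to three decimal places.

15.36 wt% MgO ÷ 40.304 g/mol = 0.38110 mol, giving 0.38110 Mg and 0.38110 O.
33.69 wt% FeO ÷ 71.844 g/mol = 0.46893 mol, giving 0.46893 Fe and 0.46893 O.
51.07 wt% SiO2 ÷ 60.083 g/mol = 0.84999 mol, giving 0.84999 Si and 1.69998 O.
Oxygen sums to 2.55001; scaling by 6/2.55001 = 2.35293 puts the formula on 6 O.
Fe: 0.46893 × 2.35293 = 1.103 atoms per formula unit.

1.103 Fe apfu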